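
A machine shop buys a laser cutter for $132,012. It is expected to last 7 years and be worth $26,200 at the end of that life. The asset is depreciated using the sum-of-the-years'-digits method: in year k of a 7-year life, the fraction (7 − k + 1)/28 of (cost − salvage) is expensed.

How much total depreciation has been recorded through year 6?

Depreciable base = $132,012 − $26,200 = $105,812.
Sum of the years' digits = 7+6+5+4+3+2+1 = 28.
Year 1: $105,812 × 7/28 = $26,453. Book value $105,559.
Year 2: $105,812 × 6/28 = $22,674. Book value $82,885.
Year 3: $105,812 × 5/28 = $18,895. Book value $63,990.
Year 4: $105,812 × 4/28 = $15,116. Book value $48,874.
Year 5: $105,812 × 3/28 = $11,337. Book value $37,537.
Year 6: $105,812 × 2/28 = $7,558. Book value $29,979.
Accumulated through year 6 = $132,012 − $29,979 = $102,033.

$102,033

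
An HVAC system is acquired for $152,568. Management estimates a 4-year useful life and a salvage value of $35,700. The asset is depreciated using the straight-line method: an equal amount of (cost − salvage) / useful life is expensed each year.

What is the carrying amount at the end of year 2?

$94,134

Depreciable base = $152,568 − $35,700 = $116,868.
Annual expense = $116,868 / 4 = $29,217.
End of year 1: book value $123,351.
End of year 2: book value $94,134.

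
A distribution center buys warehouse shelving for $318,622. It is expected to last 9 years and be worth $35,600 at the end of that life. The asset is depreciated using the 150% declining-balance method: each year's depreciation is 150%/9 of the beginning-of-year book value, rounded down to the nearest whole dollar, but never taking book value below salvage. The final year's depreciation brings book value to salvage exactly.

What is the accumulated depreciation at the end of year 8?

Depreciable base = $318,622 − $35,600 = $283,022.
Year 1: ⌊$318,622 × 150%/9⌋ = $53,103. Book value $265,519.
Year 2: ⌊$265,519 × 150%/9⌋ = $44,253. Book value $221,266.
Year 3: ⌊$221,266 × 150%/9⌋ = $36,877. Book value $184,389.
Year 4: ⌊$184,389 × 150%/9⌋ = $30,731. Book value $153,658.
Year 5: ⌊$153,658 × 150%/9⌋ = $25,609. Book value $128,049.
Year 6: ⌊$128,049 × 150%/9⌋ = $21,341. Book value $106,708.
Year 7: ⌊$106,708 × 150%/9⌋ = $17,784. Book value $88,924.
Year 8: ⌊$88,924 × 150%/9⌋ = $14,820. Book value $74,104.
Accumulated through year 8 = $318,622 − $74,104 = $244,518.

$244,518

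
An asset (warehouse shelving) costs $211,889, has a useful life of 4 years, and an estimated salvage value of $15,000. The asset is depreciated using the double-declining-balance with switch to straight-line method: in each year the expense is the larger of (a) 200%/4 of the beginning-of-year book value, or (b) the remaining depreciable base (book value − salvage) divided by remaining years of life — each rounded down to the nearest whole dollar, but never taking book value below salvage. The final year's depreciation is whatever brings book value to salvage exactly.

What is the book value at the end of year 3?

$26,487

Depreciable base = $211,889 − $15,000 = $196,889.
Year 1: DB = ⌊$211,889 × 200%/4⌋ = $105,944; SL = ⌊$196,889/4⌋ = $49,222 → take DB $105,944. Book value $105,945.
Year 2: DB = ⌊$105,945 × 200%/4⌋ = $52,972; SL = ⌊$90,945/3⌋ = $30,315 → take DB $52,972. Book value $52,973.
Year 3: DB = ⌊$52,973 × 200%/4⌋ = $26,486; SL = ⌊$37,973/2⌋ = $18,986 → take DB $26,486. Book value $26,487.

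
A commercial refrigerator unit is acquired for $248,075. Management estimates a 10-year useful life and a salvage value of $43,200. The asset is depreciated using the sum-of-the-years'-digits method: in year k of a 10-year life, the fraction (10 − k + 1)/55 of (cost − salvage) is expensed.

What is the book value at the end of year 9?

$46,925

Depreciable base = $248,075 − $43,200 = $204,875.
Sum of the years' digits = 10+9+8+7+6+5+4+3+2+1 = 55.
Year 1: $204,875 × 10/55 = $37,250. Book value $210,825.
Year 2: $204,875 × 9/55 = $33,525. Book value $177,300.
Year 3: $204,875 × 8/55 = $29,800. Book value $147,500.
Year 4: $204,875 × 7/55 = $26,075. Book value $121,425.
Year 5: $204,875 × 6/55 = $22,350. Book value $99,075.
Year 6: $204,875 × 5/55 = $18,625. Book value $80,450.
Year 7: $204,875 × 4/55 = $14,900. Book value $65,550.
Year 8: $204,875 × 3/55 = $11,175. Book value $54,375.
Year 9: $204,875 × 2/55 = $7,450. Book value $46,925.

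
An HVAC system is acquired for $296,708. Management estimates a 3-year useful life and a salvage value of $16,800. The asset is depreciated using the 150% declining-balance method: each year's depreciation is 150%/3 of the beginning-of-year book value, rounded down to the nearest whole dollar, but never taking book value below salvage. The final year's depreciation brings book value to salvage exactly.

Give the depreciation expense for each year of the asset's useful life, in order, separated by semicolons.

Depreciable base = $296,708 − $16,800 = $279,908.
Year 1: ⌊$296,708 × 150%/3⌋ = $148,354. Book value $148,354.
Year 2: ⌊$148,354 × 150%/3⌋ = $74,177. Book value $74,177.
Year 3 (final): $74,177 − $16,800 = $57,377. Book value $16,800.

$148,354; $74,177; $57,377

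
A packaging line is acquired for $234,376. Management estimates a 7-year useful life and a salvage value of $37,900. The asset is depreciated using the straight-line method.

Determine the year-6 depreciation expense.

$28,068

Depreciable base = $234,376 − $37,900 = $196,476.
Annual expense = $196,476 / 7 = $28,068.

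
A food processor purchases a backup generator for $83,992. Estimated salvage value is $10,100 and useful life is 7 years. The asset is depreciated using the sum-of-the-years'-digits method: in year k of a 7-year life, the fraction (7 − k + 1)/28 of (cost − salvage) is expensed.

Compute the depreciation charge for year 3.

$13,195

Depreciable base = $83,992 − $10,100 = $73,892.
Sum of the years' digits = 7+6+5+4+3+2+1 = 28.
Year 1: $73,892 × 7/28 = $18,473. Book value $65,519.
Year 2: $73,892 × 6/28 = $15,834. Book value $49,685.
Year 3: $73,892 × 5/28 = $13,195. Book value $36,490.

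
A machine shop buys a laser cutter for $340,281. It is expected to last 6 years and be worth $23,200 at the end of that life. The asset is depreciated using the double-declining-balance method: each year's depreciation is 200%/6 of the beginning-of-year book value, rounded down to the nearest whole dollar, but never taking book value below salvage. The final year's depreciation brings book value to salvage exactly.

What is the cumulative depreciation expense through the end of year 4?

Depreciable base = $340,281 − $23,200 = $317,081.
Year 1: ⌊$340,281 × 200%/6⌋ = $113,427. Book value $226,854.
Year 2: ⌊$226,854 × 200%/6⌋ = $75,618. Book value $151,236.
Year 3: ⌊$151,236 × 200%/6⌋ = $50,412. Book value $100,824.
Year 4: ⌊$100,824 × 200%/6⌋ = $33,608. Book value $67,216.
Accumulated through year 4 = $340,281 − $67,216 = $273,065.

$273,065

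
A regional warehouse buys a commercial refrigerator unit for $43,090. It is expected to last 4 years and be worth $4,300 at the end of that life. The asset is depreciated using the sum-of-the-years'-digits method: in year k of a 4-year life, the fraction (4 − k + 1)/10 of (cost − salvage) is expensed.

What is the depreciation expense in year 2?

Depreciable base = $43,090 − $4,300 = $38,790.
Sum of the years' digits = 4+3+2+1 = 10.
Year 1: $38,790 × 4/10 = $15,516. Book value $27,574.
Year 2: $38,790 × 3/10 = $11,637. Book value $15,937.

$11,637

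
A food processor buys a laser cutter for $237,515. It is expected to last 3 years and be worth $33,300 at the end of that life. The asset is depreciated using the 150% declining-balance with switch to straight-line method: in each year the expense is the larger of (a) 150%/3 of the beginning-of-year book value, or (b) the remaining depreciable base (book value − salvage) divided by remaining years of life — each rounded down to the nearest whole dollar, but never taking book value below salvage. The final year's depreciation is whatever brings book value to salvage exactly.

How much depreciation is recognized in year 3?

Depreciable base = $237,515 − $33,300 = $204,215.
Year 1: DB = ⌊$237,515 × 150%/3⌋ = $118,757; SL = ⌊$204,215/3⌋ = $68,071 → take DB $118,757. Book value $118,758.
Year 2: DB = ⌊$118,758 × 150%/3⌋ = $59,379; SL = ⌊$85,458/2⌋ = $42,729 → take DB $59,379. Book value $59,379.
Year 3 (final): $59,379 − $33,300 = $26,079. Book value $33,300.

$26,079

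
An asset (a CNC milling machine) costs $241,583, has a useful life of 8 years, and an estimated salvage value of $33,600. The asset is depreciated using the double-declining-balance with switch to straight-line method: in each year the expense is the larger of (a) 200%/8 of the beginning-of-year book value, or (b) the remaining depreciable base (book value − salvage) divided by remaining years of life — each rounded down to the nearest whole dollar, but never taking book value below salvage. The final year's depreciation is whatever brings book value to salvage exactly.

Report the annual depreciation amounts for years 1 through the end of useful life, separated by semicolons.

Depreciable base = $241,583 − $33,600 = $207,983.
Year 1: DB = ⌊$241,583 × 200%/8⌋ = $60,395; SL = ⌊$207,983/8⌋ = $25,997 → take DB $60,395. Book value $181,188.
Year 2: DB = ⌊$181,188 × 200%/8⌋ = $45,297; SL = ⌊$147,588/7⌋ = $21,084 → take DB $45,297. Book value $135,891.
Year 3: DB = ⌊$135,891 × 200%/8⌋ = $33,972; SL = ⌊$102,291/6⌋ = $17,048 → take DB $33,972. Book value $101,919.
Year 4: DB = ⌊$101,919 × 200%/8⌋ = $25,479; SL = ⌊$68,319/5⌋ = $13,663 → take DB $25,479. Book value $76,440.
Year 5: DB = ⌊$76,440 × 200%/8⌋ = $19,110; SL = ⌊$42,840/4⌋ = $10,710 → take DB $19,110. Book value $57,330.
Year 6: DB = ⌊$57,330 × 200%/8⌋ = $14,332; SL = ⌊$23,730/3⌋ = $7,910 → take DB $14,332. Book value $42,998.
Year 7: DB = ⌊$42,998 × 200%/8⌋ = $10,749; SL = ⌊$9,398/2⌋ = $4,699 → take DB $10,749, capped at $9,398. Book value $33,600.
Year 8 (final): $33,600 − $33,600 = $0. Book value $33,600.

$60,395; $45,297; $33,972; $25,479; $19,110; $14,332; $9,398; $0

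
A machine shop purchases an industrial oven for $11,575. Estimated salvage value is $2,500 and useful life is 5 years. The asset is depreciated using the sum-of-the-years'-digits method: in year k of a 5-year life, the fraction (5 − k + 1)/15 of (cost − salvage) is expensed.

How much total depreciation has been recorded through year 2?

Depreciable base = $11,575 − $2,500 = $9,075.
Sum of the years' digits = 5+4+3+2+1 = 15.
Year 1: $9,075 × 5/15 = $3,025. Book value $8,550.
Year 2: $9,075 × 4/15 = $2,420. Book value $6,130.
Accumulated through year 2 = $11,575 − $6,130 = $5,445.

$5,445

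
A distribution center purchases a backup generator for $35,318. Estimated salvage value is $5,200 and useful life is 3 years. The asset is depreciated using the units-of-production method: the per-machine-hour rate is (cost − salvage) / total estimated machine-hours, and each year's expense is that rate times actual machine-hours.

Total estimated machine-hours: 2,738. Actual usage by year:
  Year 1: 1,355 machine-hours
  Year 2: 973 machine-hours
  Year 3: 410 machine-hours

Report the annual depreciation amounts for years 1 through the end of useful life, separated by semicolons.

$14,905; $10,703; $4,510

Depreciable base = $35,318 − $5,200 = $30,118.
Rate = $30,118 / 2,738 machine-hours = $11 per machine-hour.
Year 1: 1,355 × $11 = $14,905. Book value $20,413.
Year 2: 973 × $11 = $10,703. Book value $9,710.
Year 3: 410 × $11 = $4,510. Book value $5,200.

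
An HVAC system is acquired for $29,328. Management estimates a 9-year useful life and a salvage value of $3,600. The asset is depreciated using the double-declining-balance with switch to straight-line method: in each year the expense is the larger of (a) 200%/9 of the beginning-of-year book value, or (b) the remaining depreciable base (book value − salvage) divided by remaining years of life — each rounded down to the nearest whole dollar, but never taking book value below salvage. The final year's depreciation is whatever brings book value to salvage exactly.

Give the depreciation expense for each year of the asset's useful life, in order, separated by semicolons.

Depreciable base = $29,328 − $3,600 = $25,728.
Year 1: DB = ⌊$29,328 × 200%/9⌋ = $6,517; SL = ⌊$25,728/9⌋ = $2,858 → take DB $6,517. Book value $22,811.
Year 2: DB = ⌊$22,811 × 200%/9⌋ = $5,069; SL = ⌊$19,211/8⌋ = $2,401 → take DB $5,069. Book value $17,742.
Year 3: DB = ⌊$17,742 × 200%/9⌋ = $3,942; SL = ⌊$14,142/7⌋ = $2,020 → take DB $3,942. Book value $13,800.
Year 4: DB = ⌊$13,800 × 200%/9⌋ = $3,066; SL = ⌊$10,200/6⌋ = $1,700 → take DB $3,066. Book value $10,734.
Year 5: DB = ⌊$10,734 × 200%/9⌋ = $2,385; SL = ⌊$7,134/5⌋ = $1,426 → take DB $2,385. Book value $8,349.
Year 6: DB = ⌊$8,349 × 200%/9⌋ = $1,855; SL = ⌊$4,749/4⌋ = $1,187 → take DB $1,855. Book value $6,494.
Year 7: DB = ⌊$6,494 × 200%/9⌋ = $1,443; SL = ⌊$2,894/3⌋ = $964 → take DB $1,443. Book value $5,051.
Year 8: DB = ⌊$5,051 × 200%/9⌋ = $1,122; SL = ⌊$1,451/2⌋ = $725 → take DB $1,122. Book value $3,929.
Year 9 (final): $3,929 − $3,600 = $329. Book value $3,600.

$6,517; $5,069; $3,942; $3,066; $2,385; $1,855; $1,443; $1,122; $329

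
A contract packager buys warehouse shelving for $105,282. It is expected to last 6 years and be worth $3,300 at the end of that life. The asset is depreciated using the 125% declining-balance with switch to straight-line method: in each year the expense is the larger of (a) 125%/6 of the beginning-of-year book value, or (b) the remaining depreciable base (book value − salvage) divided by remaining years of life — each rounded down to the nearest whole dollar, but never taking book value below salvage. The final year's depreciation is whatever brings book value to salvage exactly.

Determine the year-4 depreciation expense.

$15,671

Depreciable base = $105,282 − $3,300 = $101,982.
Year 1: DB = ⌊$105,282 × 125%/6⌋ = $21,933; SL = ⌊$101,982/6⌋ = $16,997 → take DB $21,933. Book value $83,349.
Year 2: DB = ⌊$83,349 × 125%/6⌋ = $17,364; SL = ⌊$80,049/5⌋ = $16,009 → take DB $17,364. Book value $65,985.
Year 3: DB = ⌊$65,985 × 125%/6⌋ = $13,746; SL = ⌊$62,685/4⌋ = $15,671 → take SL $15,671. Book value $50,314.
Year 4: DB = ⌊$50,314 × 125%/6⌋ = $10,482; SL = ⌊$47,014/3⌋ = $15,671 → take SL $15,671. Book value $34,643.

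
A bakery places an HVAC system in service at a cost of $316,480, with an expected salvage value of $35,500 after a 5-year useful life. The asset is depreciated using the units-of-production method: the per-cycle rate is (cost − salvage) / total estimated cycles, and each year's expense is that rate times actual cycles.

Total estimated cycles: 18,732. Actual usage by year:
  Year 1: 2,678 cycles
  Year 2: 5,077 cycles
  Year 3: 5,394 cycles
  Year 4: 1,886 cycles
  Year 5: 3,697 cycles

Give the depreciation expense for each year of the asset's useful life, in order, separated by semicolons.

$40,170; $76,155; $80,910; $28,290; $55,455

Depreciable base = $316,480 − $35,500 = $280,980.
Rate = $280,980 / 18,732 cycles = $15 per cycle.
Year 1: 2,678 × $15 = $40,170. Book value $276,310.
Year 2: 5,077 × $15 = $76,155. Book value $200,155.
Year 3: 5,394 × $15 = $80,910. Book value $119,245.
Year 4: 1,886 × $15 = $28,290. Book value $90,955.
Year 5: 3,697 × $15 = $55,455. Book value $35,500.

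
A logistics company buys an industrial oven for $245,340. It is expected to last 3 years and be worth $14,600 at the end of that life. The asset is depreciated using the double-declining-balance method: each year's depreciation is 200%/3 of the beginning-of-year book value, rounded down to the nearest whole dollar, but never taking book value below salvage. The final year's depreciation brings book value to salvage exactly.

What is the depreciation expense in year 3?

Depreciable base = $245,340 − $14,600 = $230,740.
Year 1: ⌊$245,340 × 200%/3⌋ = $163,560. Book value $81,780.
Year 2: ⌊$81,780 × 200%/3⌋ = $54,520. Book value $27,260.
Year 3 (final): $27,260 − $14,600 = $12,660. Book value $14,600.

$12,660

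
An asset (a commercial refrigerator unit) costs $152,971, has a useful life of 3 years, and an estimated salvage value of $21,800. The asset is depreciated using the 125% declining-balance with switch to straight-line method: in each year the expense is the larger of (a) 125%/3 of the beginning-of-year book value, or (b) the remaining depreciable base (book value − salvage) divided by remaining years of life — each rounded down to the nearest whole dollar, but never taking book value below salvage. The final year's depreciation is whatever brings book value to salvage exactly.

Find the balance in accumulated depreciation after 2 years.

$100,917

Depreciable base = $152,971 − $21,800 = $131,171.
Year 1: DB = ⌊$152,971 × 125%/3⌋ = $63,737; SL = ⌊$131,171/3⌋ = $43,723 → take DB $63,737. Book value $89,234.
Year 2: DB = ⌊$89,234 × 125%/3⌋ = $37,180; SL = ⌊$67,434/2⌋ = $33,717 → take DB $37,180. Book value $52,054.
Accumulated through year 2 = $152,971 − $52,054 = $100,917.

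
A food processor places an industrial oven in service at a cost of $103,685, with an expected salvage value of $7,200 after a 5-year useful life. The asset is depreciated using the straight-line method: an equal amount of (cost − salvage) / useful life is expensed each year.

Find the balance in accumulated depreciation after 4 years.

$77,188

Depreciable base = $103,685 − $7,200 = $96,485.
Annual expense = $96,485 / 5 = $19,297.
End of year 1: book value $84,388.
End of year 2: book value $65,091.
End of year 3: book value $45,794.
End of year 4: book value $26,497.
Accumulated through year 4 = $103,685 − $26,497 = $77,188.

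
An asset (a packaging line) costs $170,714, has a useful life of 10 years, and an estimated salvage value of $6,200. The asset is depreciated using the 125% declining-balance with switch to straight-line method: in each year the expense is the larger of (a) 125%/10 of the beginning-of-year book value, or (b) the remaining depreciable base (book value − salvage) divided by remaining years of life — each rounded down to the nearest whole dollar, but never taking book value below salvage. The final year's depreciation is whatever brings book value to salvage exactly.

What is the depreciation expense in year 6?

$15,452

Depreciable base = $170,714 − $6,200 = $164,514.
Year 1: DB = ⌊$170,714 × 125%/10⌋ = $21,339; SL = ⌊$164,514/10⌋ = $16,451 → take DB $21,339. Book value $149,375.
Year 2: DB = ⌊$149,375 × 125%/10⌋ = $18,671; SL = ⌊$143,175/9⌋ = $15,908 → take DB $18,671. Book value $130,704.
Year 3: DB = ⌊$130,704 × 125%/10⌋ = $16,338; SL = ⌊$124,504/8⌋ = $15,563 → take DB $16,338. Book value $114,366.
Year 4: DB = ⌊$114,366 × 125%/10⌋ = $14,295; SL = ⌊$108,166/7⌋ = $15,452 → take SL $15,452. Book value $98,914.
Year 5: DB = ⌊$98,914 × 125%/10⌋ = $12,364; SL = ⌊$92,714/6⌋ = $15,452 → take SL $15,452. Book value $83,462.
Year 6: DB = ⌊$83,462 × 125%/10⌋ = $10,432; SL = ⌊$77,262/5⌋ = $15,452 → take SL $15,452. Book value $68,010.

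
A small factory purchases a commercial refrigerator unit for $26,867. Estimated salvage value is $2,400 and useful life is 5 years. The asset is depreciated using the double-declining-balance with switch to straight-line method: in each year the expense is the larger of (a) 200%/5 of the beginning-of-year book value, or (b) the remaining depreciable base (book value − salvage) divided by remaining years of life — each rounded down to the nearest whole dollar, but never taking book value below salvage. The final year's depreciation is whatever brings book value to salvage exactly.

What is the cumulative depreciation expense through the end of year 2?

Depreciable base = $26,867 − $2,400 = $24,467.
Year 1: DB = ⌊$26,867 × 200%/5⌋ = $10,746; SL = ⌊$24,467/5⌋ = $4,893 → take DB $10,746. Book value $16,121.
Year 2: DB = ⌊$16,121 × 200%/5⌋ = $6,448; SL = ⌊$13,721/4⌋ = $3,430 → take DB $6,448. Book value $9,673.
Accumulated through year 2 = $26,867 − $9,673 = $17,194.

$17,194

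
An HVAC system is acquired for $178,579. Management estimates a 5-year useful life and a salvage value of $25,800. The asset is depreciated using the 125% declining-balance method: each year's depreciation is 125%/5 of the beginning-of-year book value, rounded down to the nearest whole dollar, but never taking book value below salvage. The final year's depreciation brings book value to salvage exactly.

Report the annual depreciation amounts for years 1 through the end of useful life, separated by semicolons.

Depreciable base = $178,579 − $25,800 = $152,779.
Year 1: ⌊$178,579 × 125%/5⌋ = $44,644. Book value $133,935.
Year 2: ⌊$133,935 × 125%/5⌋ = $33,483. Book value $100,452.
Year 3: ⌊$100,452 × 125%/5⌋ = $25,113. Book value $75,339.
Year 4: ⌊$75,339 × 125%/5⌋ = $18,834. Book value $56,505.
Year 5 (final): $56,505 − $25,800 = $30,705. Book value $25,800.

$44,644; $33,483; $25,113; $18,834; $30,705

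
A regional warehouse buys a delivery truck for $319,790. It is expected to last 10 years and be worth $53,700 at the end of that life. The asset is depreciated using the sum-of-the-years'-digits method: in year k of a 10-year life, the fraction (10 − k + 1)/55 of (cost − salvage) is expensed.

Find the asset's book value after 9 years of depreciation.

Depreciable base = $319,790 − $53,700 = $266,090.
Sum of the years' digits = 10+9+8+7+6+5+4+3+2+1 = 55.
Year 1: $266,090 × 10/55 = $48,380. Book value $271,410.
Year 2: $266,090 × 9/55 = $43,542. Book value $227,868.
Year 3: $266,090 × 8/55 = $38,704. Book value $189,164.
Year 4: $266,090 × 7/55 = $33,866. Book value $155,298.
Year 5: $266,090 × 6/55 = $29,028. Book value $126,270.
Year 6: $266,090 × 5/55 = $24,190. Book value $102,080.
Year 7: $266,090 × 4/55 = $19,352. Book value $82,728.
Year 8: $266,090 × 3/55 = $14,514. Book value $68,214.
Year 9: $266,090 × 2/55 = $9,676. Book value $58,538.

$58,538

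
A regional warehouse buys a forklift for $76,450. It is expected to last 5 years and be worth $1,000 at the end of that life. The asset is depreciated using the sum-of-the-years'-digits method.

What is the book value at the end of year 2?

Depreciable base = $76,450 − $1,000 = $75,450.
Sum of the years' digits = 5+4+3+2+1 = 15.
Year 1: $75,450 × 5/15 = $25,150. Book value $51,300.
Year 2: $75,450 × 4/15 = $20,120. Book value $31,180.

$31,180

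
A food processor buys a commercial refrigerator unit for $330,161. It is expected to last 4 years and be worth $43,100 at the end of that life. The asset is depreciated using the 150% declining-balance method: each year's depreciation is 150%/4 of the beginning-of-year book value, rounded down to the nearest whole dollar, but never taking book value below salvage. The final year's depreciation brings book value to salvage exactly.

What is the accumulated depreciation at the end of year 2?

$201,191

Depreciable base = $330,161 − $43,100 = $287,061.
Year 1: ⌊$330,161 × 150%/4⌋ = $123,810. Book value $206,351.
Year 2: ⌊$206,351 × 150%/4⌋ = $77,381. Book value $128,970.
Accumulated through year 2 = $330,161 − $128,970 = $201,191.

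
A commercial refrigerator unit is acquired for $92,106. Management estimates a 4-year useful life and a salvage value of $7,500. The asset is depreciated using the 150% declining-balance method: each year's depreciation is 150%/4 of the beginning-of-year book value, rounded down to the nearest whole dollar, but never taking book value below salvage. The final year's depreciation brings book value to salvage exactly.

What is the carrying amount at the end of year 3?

$22,488

Depreciable base = $92,106 − $7,500 = $84,606.
Year 1: ⌊$92,106 × 150%/4⌋ = $34,539. Book value $57,567.
Year 2: ⌊$57,567 × 150%/4⌋ = $21,587. Book value $35,980.
Year 3: ⌊$35,980 × 150%/4⌋ = $13,492. Book value $22,488.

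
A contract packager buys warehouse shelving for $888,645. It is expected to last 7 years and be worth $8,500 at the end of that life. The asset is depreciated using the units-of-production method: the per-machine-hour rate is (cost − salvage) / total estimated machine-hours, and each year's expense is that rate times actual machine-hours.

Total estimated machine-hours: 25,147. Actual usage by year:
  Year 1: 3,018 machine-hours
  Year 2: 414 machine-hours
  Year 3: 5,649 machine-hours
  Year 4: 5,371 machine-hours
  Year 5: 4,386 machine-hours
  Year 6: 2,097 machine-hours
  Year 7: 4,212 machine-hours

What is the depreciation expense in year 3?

$197,715

Depreciable base = $888,645 − $8,500 = $880,145.
Rate = $880,145 / 25,147 machine-hours = $35 per machine-hour.
Year 1: 3,018 × $35 = $105,630. Book value $783,015.
Year 2: 414 × $35 = $14,490. Book value $768,525.
Year 3: 5,649 × $35 = $197,715. Book value $570,810.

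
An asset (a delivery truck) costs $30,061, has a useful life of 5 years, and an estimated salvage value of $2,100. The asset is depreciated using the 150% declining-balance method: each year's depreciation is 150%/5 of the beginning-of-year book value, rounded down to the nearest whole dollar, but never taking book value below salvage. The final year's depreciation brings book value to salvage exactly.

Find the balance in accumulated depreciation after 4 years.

$22,842

Depreciable base = $30,061 − $2,100 = $27,961.
Year 1: ⌊$30,061 × 150%/5⌋ = $9,018. Book value $21,043.
Year 2: ⌊$21,043 × 150%/5⌋ = $6,312. Book value $14,731.
Year 3: ⌊$14,731 × 150%/5⌋ = $4,419. Book value $10,312.
Year 4: ⌊$10,312 × 150%/5⌋ = $3,093. Book value $7,219.
Accumulated through year 4 = $30,061 − $7,219 = $22,842.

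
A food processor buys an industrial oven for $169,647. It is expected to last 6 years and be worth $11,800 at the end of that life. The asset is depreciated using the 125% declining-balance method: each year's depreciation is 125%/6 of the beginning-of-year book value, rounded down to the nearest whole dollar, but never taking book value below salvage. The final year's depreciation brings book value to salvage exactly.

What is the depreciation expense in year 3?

$22,150

Depreciable base = $169,647 − $11,800 = $157,847.
Year 1: ⌊$169,647 × 125%/6⌋ = $35,343. Book value $134,304.
Year 2: ⌊$134,304 × 125%/6⌋ = $27,980. Book value $106,324.
Year 3: ⌊$106,324 × 125%/6⌋ = $22,150. Book value $84,174.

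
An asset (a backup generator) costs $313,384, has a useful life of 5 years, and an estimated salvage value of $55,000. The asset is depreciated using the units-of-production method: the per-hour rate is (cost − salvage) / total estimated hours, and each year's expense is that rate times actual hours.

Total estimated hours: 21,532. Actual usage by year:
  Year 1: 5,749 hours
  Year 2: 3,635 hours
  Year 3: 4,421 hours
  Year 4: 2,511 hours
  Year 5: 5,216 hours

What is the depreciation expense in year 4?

Depreciable base = $313,384 − $55,000 = $258,384.
Rate = $258,384 / 21,532 hours = $12 per hour.
Year 1: 5,749 × $12 = $68,988. Book value $244,396.
Year 2: 3,635 × $12 = $43,620. Book value $200,776.
Year 3: 4,421 × $12 = $53,052. Book value $147,724.
Year 4: 2,511 × $12 = $30,132. Book value $117,592.

$30,132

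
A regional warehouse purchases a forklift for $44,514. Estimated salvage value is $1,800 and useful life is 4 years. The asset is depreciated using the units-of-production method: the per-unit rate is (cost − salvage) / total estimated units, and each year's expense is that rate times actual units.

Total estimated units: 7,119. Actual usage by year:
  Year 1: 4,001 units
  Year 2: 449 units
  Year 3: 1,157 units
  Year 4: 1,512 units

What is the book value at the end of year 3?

Depreciable base = $44,514 − $1,800 = $42,714.
Rate = $42,714 / 7,119 units = $6 per unit.
Year 1: 4,001 × $6 = $24,006. Book value $20,508.
Year 2: 449 × $6 = $2,694. Book value $17,814.
Year 3: 1,157 × $6 = $6,942. Book value $10,872.

$10,872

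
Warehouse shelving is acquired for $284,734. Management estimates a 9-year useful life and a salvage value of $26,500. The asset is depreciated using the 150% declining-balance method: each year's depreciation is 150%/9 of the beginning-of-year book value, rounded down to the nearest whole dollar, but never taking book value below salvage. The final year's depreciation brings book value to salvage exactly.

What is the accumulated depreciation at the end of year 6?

$189,375

Depreciable base = $284,734 − $26,500 = $258,234.
Year 1: ⌊$284,734 × 150%/9⌋ = $47,455. Book value $237,279.
Year 2: ⌊$237,279 × 150%/9⌋ = $39,546. Book value $197,733.
Year 3: ⌊$197,733 × 150%/9⌋ = $32,955. Book value $164,778.
Year 4: ⌊$164,778 × 150%/9⌋ = $27,463. Book value $137,315.
Year 5: ⌊$137,315 × 150%/9⌋ = $22,885. Book value $114,430.
Year 6: ⌊$114,430 × 150%/9⌋ = $19,071. Book value $95,359.
Accumulated through year 6 = $284,734 − $95,359 = $189,375.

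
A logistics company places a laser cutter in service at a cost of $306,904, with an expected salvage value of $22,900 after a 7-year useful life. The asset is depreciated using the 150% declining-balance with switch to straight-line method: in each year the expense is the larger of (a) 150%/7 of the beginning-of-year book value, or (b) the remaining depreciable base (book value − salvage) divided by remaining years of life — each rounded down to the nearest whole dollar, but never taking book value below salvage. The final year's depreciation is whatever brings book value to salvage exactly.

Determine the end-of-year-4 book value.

$116,967

Depreciable base = $306,904 − $22,900 = $284,004.
Year 1: DB = ⌊$306,904 × 150%/7⌋ = $65,765; SL = ⌊$284,004/7⌋ = $40,572 → take DB $65,765. Book value $241,139.
Year 2: DB = ⌊$241,139 × 150%/7⌋ = $51,672; SL = ⌊$218,239/6⌋ = $36,373 → take DB $51,672. Book value $189,467.
Year 3: DB = ⌊$189,467 × 150%/7⌋ = $40,600; SL = ⌊$166,567/5⌋ = $33,313 → take DB $40,600. Book value $148,867.
Year 4: DB = ⌊$148,867 × 150%/7⌋ = $31,900; SL = ⌊$125,967/4⌋ = $31,491 → take DB $31,900. Book value $116,967.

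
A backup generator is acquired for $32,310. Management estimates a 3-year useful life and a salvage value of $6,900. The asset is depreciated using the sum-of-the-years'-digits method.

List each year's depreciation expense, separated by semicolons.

$12,705; $8,470; $4,235

Depreciable base = $32,310 − $6,900 = $25,410.
Sum of the years' digits = 3+2+1 = 6.
Year 1: $25,410 × 3/6 = $12,705. Book value $19,605.
Year 2: $25,410 × 2/6 = $8,470. Book value $11,135.
Year 3: $25,410 × 1/6 = $4,235. Book value $6,900.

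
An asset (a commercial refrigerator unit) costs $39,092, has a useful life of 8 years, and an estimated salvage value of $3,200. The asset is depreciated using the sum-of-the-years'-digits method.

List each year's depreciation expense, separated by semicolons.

$7,976; $6,979; $5,982; $4,985; $3,988; $2,991; $1,994; $997

Depreciable base = $39,092 − $3,200 = $35,892.
Sum of the years' digits = 8+7+6+5+4+3+2+1 = 36.
Year 1: $35,892 × 8/36 = $7,976. Book value $31,116.
Year 2: $35,892 × 7/36 = $6,979. Book value $24,137.
Year 3: $35,892 × 6/36 = $5,982. Book value $18,155.
Year 4: $35,892 × 5/36 = $4,985. Book value $13,170.
Year 5: $35,892 × 4/36 = $3,988. Book value $9,182.
Year 6: $35,892 × 3/36 = $2,991. Book value $6,191.
Year 7: $35,892 × 2/36 = $1,994. Book value $4,197.
Year 8: $35,892 × 1/36 = $997. Book value $3,200.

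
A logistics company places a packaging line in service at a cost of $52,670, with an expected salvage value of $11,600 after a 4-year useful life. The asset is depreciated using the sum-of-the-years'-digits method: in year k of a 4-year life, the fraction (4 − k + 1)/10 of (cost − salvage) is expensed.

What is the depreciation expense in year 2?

Depreciable base = $52,670 − $11,600 = $41,070.
Sum of the years' digits = 4+3+2+1 = 10.
Year 1: $41,070 × 4/10 = $16,428. Book value $36,242.
Year 2: $41,070 × 3/10 = $12,321. Book value $23,921.

$12,321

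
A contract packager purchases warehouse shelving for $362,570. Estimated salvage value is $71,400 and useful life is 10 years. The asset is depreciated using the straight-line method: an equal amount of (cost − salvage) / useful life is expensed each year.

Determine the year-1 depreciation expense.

$29,117

Depreciable base = $362,570 − $71,400 = $291,170.
Annual expense = $291,170 / 10 = $29,117.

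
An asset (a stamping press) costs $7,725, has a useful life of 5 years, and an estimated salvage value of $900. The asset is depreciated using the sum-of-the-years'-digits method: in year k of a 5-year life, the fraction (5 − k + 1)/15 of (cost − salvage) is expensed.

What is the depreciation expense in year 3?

Depreciable base = $7,725 − $900 = $6,825.
Sum of the years' digits = 5+4+3+2+1 = 15.
Year 1: $6,825 × 5/15 = $2,275. Book value $5,450.
Year 2: $6,825 × 4/15 = $1,820. Book value $3,630.
Year 3: $6,825 × 3/15 = $1,365. Book value $2,265.

$1,365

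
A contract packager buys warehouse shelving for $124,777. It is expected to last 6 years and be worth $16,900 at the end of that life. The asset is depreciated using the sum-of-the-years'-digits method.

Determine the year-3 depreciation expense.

Depreciable base = $124,777 − $16,900 = $107,877.
Sum of the years' digits = 6+5+4+3+2+1 = 21.
Year 1: $107,877 × 6/21 = $30,822. Book value $93,955.
Year 2: $107,877 × 5/21 = $25,685. Book value $68,270.
Year 3: $107,877 × 4/21 = $20,548. Book value $47,722.

$20,548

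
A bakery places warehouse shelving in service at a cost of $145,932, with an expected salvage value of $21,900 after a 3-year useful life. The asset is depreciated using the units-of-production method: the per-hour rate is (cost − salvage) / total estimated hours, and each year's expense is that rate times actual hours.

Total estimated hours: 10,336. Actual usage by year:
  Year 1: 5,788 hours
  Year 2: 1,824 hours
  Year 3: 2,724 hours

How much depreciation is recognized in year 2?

Depreciable base = $145,932 − $21,900 = $124,032.
Rate = $124,032 / 10,336 hours = $12 per hour.
Year 1: 5,788 × $12 = $69,456. Book value $76,476.
Year 2: 1,824 × $12 = $21,888. Book value $54,588.

$21,888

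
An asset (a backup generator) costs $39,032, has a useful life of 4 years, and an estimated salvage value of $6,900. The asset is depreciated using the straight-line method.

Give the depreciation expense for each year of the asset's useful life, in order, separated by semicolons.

Depreciable base = $39,032 − $6,900 = $32,132.
Annual expense = $32,132 / 4 = $8,033.
End of year 1: book value $30,999.
End of year 2: book value $22,966.
End of year 3: book value $14,933.
End of year 4: book value $6,900.

$8,033; $8,033; $8,033; $8,033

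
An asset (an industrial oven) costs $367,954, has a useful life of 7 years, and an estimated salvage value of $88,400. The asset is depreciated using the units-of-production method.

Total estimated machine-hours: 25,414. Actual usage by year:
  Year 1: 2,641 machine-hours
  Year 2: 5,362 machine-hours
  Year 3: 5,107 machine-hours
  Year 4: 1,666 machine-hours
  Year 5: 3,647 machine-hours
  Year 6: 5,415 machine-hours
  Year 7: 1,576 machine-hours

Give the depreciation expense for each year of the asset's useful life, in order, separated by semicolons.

$29,051; $58,982; $56,177; $18,326; $40,117; $59,565; $17,336

Depreciable base = $367,954 − $88,400 = $279,554.
Rate = $279,554 / 25,414 machine-hours = $11 per machine-hour.
Year 1: 2,641 × $11 = $29,051. Book value $338,903.
Year 2: 5,362 × $11 = $58,982. Book value $279,921.
Year 3: 5,107 × $11 = $56,177. Book value $223,744.
Year 4: 1,666 × $11 = $18,326. Book value $205,418.
Year 5: 3,647 × $11 = $40,117. Book value $165,301.
Year 6: 5,415 × $11 = $59,565. Book value $105,736.
Year 7: 1,576 × $11 = $17,336. Book value $88,400.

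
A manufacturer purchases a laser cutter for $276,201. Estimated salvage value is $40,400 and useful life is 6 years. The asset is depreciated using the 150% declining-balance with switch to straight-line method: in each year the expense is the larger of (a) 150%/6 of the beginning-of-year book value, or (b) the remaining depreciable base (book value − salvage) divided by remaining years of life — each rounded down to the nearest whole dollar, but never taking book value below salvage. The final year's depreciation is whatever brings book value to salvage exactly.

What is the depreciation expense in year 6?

$23,497

Depreciable base = $276,201 − $40,400 = $235,801.
Year 1: DB = ⌊$276,201 × 150%/6⌋ = $69,050; SL = ⌊$235,801/6⌋ = $39,300 → take DB $69,050. Book value $207,151.
Year 2: DB = ⌊$207,151 × 150%/6⌋ = $51,787; SL = ⌊$166,751/5⌋ = $33,350 → take DB $51,787. Book value $155,364.
Year 3: DB = ⌊$155,364 × 150%/6⌋ = $38,841; SL = ⌊$114,964/4⌋ = $28,741 → take DB $38,841. Book value $116,523.
Year 4: DB = ⌊$116,523 × 150%/6⌋ = $29,130; SL = ⌊$76,123/3⌋ = $25,374 → take DB $29,130. Book value $87,393.
Year 5: DB = ⌊$87,393 × 150%/6⌋ = $21,848; SL = ⌊$46,993/2⌋ = $23,496 → take SL $23,496. Book value $63,897.
Year 6 (final): $63,897 − $40,400 = $23,497. Book value $40,400.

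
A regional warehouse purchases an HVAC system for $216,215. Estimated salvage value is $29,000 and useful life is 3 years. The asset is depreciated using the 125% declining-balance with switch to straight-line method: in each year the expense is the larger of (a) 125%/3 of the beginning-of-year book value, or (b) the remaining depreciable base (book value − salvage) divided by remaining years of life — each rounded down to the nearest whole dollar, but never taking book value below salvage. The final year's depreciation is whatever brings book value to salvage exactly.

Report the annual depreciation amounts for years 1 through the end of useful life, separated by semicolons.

Depreciable base = $216,215 − $29,000 = $187,215.
Year 1: DB = ⌊$216,215 × 125%/3⌋ = $90,089; SL = ⌊$187,215/3⌋ = $62,405 → take DB $90,089. Book value $126,126.
Year 2: DB = ⌊$126,126 × 125%/3⌋ = $52,552; SL = ⌊$97,126/2⌋ = $48,563 → take DB $52,552. Book value $73,574.
Year 3 (final): $73,574 − $29,000 = $44,574. Book value $29,000.

$90,089; $52,552; $44,574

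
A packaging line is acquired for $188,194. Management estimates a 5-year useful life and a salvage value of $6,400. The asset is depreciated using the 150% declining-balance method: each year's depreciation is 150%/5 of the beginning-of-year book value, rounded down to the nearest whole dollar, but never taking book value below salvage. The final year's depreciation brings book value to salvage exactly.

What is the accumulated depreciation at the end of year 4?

Depreciable base = $188,194 − $6,400 = $181,794.
Year 1: ⌊$188,194 × 150%/5⌋ = $56,458. Book value $131,736.
Year 2: ⌊$131,736 × 150%/5⌋ = $39,520. Book value $92,216.
Year 3: ⌊$92,216 × 150%/5⌋ = $27,664. Book value $64,552.
Year 4: ⌊$64,552 × 150%/5⌋ = $19,365. Book value $45,187.
Accumulated through year 4 = $188,194 − $45,187 = $143,007.

$143,007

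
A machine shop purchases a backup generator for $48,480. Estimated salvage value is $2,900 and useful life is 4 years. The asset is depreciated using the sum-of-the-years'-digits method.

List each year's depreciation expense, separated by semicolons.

Depreciable base = $48,480 − $2,900 = $45,580.
Sum of the years' digits = 4+3+2+1 = 10.
Year 1: $45,580 × 4/10 = $18,232. Book value $30,248.
Year 2: $45,580 × 3/10 = $13,674. Book value $16,574.
Year 3: $45,580 × 2/10 = $9,116. Book value $7,458.
Year 4: $45,580 × 1/10 = $4,558. Book value $2,900.

$18,232; $13,674; $9,116; $4,558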